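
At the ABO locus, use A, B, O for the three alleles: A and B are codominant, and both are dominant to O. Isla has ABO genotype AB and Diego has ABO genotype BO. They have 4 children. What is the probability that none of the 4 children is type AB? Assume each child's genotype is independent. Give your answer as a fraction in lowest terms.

81/256

ABO cross AB × BO → 1/4 A, 1/2 B, 1/4 AB.
So P(type AB) = 1/4 per child.
P(not type AB) = 3/4 for one child; (3/4)^4 = 81/256.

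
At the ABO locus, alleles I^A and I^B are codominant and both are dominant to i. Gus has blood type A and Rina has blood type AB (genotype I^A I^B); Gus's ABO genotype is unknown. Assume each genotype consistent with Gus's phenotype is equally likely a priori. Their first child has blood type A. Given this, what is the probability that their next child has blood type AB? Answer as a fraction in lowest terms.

3/8

Possible genotypes: Gus ∈ {I^A I^A, I^A i}; Rina ∈ {I^A I^B}.
Weight each parental genotype pair by prior × P(type-A child):
  I^A I^A × I^A I^B: posterior weight 1/2; P(next child type AB) = 1/2.
  I^A i × I^A I^B: posterior weight 1/2; P(next child type AB) = 1/4.
Weighted sum = 3/8.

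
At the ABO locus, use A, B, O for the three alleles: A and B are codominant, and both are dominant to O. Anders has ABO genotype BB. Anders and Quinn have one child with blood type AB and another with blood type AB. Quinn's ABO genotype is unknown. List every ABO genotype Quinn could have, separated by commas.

AA, AB, AO

For each candidate genotype of Quinn, check whether crossing it with BB can produce every observed child phenotype.
  AA → possible child types {AB} ✓
  AB → possible child types {B, AB} ✓
  AO → possible child types {B, AB} ✓
  BB → possible child types {B} ✗
  BO → possible child types {B} ✗
  OO → possible child types {B} ✗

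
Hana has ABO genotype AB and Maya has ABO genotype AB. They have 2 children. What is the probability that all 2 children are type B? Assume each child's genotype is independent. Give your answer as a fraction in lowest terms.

1/16

ABO cross AB × AB → 1/4 A, 1/4 B, 1/2 AB.
So P(type B) = 1/4 per child.
All 2 independent: (1/4)^2 = 1/16.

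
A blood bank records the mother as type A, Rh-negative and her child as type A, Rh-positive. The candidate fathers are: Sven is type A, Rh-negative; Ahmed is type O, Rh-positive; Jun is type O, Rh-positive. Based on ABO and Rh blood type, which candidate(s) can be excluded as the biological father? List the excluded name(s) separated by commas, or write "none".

A candidate is excluded only if no genotype consistent with his phenotype could produce a type A, Rh-positive child with a type A, Rh-negative mother.
Sven (type A, Rh-): no genotype consistent with that phenotype can produce a type-A Rh+ child with a type-A mother.

Sven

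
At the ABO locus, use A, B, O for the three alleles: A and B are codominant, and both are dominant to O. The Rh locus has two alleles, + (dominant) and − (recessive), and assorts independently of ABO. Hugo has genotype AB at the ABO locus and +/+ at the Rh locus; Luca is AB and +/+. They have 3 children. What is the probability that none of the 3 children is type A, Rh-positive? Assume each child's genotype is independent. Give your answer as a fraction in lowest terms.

ABO cross AB × AB → 1/4 A, 1/4 B, 1/2 AB.
Rh cross +/+ × +/+ → 1 Rh+; so P(type A, Rh-positive) = 1/4 × 1 = 1/4 per child.
P(not type A, Rh-positive) = 3/4 for one child; (3/4)^3 = 27/64.

27/64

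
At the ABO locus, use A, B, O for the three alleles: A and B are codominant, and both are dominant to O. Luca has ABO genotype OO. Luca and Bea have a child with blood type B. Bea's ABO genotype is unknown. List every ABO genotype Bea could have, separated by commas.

For each candidate genotype of Bea, check whether crossing it with OO can produce every observed child phenotype.
  AA → possible child types {A} ✗
  AB → possible child types {A, B} ✓
  AO → possible child types {O, A} ✗
  BB → possible child types {B} ✓
  BO → possible child types {O, B} ✓
  OO → possible child types {O} ✗

AB, BB, BO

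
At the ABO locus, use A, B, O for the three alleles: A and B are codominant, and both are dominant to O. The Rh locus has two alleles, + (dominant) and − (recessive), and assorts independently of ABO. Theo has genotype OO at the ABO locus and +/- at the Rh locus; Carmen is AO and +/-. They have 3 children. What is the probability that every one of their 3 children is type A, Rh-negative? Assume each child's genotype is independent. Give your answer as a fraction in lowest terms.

ABO cross OO × AO → 1/2 O, 1/2 A.
Rh cross +/- × +/- → 3/4 Rh+, 1/4 Rh-; so P(type A, Rh-negative) = 1/2 × 1/4 = 1/8 per child.
All 3 independent: (1/8)^3 = 1/512.

1/512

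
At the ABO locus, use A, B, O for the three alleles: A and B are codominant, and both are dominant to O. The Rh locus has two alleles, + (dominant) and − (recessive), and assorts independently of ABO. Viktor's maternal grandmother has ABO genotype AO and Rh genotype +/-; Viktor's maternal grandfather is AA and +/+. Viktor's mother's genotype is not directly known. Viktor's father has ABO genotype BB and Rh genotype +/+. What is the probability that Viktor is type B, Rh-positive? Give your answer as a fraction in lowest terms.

1/4

Viktor's mother's ABO genotype from AO × AA: 1/2 AA, 1/2 AO.
Crossing each possibility with the father BB and summing P(type B): 1/2·0 + 1/2·1/2 = 1/4.
Similarly for Rh via the mother's Rh distribution: P(Rh+) = 1.
Independent loci: 1/4 × 1 = 1/4.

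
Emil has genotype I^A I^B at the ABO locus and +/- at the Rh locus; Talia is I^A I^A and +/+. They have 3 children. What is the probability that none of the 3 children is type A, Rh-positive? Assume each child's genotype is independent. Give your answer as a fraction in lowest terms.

1/8

ABO cross I^A I^B × I^A I^A → 1/2 A, 1/2 AB.
Rh cross +/- × +/+ → 1 Rh+; so P(type A, Rh-positive) = 1/2 × 1 = 1/2 per child.
P(not type A, Rh-positive) = 1/2 for one child; (1/2)^3 = 1/8.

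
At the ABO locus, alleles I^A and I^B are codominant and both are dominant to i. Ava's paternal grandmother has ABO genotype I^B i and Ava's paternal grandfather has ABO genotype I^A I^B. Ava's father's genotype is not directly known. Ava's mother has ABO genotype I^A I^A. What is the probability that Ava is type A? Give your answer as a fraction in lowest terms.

1/2

Ava's father's ABO genotype from I^B i × I^A I^B: 1/4 I^A I^B, 1/4 I^A i, 1/4 I^B I^B, 1/4 I^B i.
Crossing each possibility with the mother I^A I^A and summing P(type A): 1/4·1/2 + 1/4·1 + 1/4·0 + 1/4·1/2 = 1/2.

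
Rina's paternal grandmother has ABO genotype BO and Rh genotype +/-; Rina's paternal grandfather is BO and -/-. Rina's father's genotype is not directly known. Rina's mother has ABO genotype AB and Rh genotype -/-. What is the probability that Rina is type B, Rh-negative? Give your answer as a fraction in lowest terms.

Rina's father's ABO genotype from BO × BO: 1/4 BB, 1/2 BO, 1/4 OO.
Crossing each possibility with the mother AB and summing P(type B): 1/4·1/2 + 1/2·1/2 + 1/4·1/2 = 1/2.
Similarly for Rh via the father's Rh distribution: P(Rh-) = 3/4.
Independent loci: 1/2 × 3/4 = 3/8.

3/8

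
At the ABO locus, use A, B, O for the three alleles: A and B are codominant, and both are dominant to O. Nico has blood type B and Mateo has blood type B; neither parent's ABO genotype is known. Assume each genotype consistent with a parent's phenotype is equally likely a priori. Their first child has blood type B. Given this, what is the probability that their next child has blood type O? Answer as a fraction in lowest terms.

1/20

Possible genotypes: Nico ∈ {BB, BO}; Mateo ∈ {BB, BO}.
Weight each parental genotype pair by prior × P(type-B child):
  BB × BB: posterior weight 4/15; P(next child type O) = 0.
  BB × BO: posterior weight 4/15; P(next child type O) = 0.
  BO × BB: posterior weight 4/15; P(next child type O) = 0.
  BO × BO: posterior weight 1/5; P(next child type O) = 1/4.
Weighted sum = 1/20.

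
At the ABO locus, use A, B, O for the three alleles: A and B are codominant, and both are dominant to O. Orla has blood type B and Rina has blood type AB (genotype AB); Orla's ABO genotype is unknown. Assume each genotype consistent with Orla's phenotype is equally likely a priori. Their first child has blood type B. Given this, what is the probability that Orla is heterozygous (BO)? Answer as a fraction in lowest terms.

1/2

Possible genotypes: Orla ∈ {BB, BO}; Rina ∈ {AB}.
Weight each parental genotype pair by prior × P(type-B child):
  BB × AB: posterior weight 1/2.
  BO × AB: posterior weight 1/2.
Sum the posterior weight over pairs where Orla is BO: 1/2.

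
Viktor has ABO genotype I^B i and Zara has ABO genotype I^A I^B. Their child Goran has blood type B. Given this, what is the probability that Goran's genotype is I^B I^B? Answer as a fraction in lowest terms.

Cross I^B i × I^A I^B → 1/4 I^A I^B, 1/4 I^A i, 1/4 I^B I^B, 1/4 I^B i.
Type-B genotypes among offspring: I^B I^B (1/4), I^B i (1/4); total 1/2.
P(I^B I^B | type B) = (1/4) / (1/2) = 1/2.

1/2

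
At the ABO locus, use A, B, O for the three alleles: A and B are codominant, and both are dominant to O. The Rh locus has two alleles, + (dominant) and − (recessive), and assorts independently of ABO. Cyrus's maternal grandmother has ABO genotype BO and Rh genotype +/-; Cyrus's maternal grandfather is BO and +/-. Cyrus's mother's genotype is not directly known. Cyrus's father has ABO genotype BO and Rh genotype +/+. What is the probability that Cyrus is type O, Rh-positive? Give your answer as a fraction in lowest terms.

Cyrus's mother's ABO genotype from BO × BO: 1/4 BB, 1/2 BO, 1/4 OO.
Crossing each possibility with the father BO and summing P(type O): 1/4·0 + 1/2·1/4 + 1/4·1/2 = 1/4.
Similarly for Rh via the mother's Rh distribution: P(Rh+) = 1.
Independent loci: 1/4 × 1 = 1/4.

1/4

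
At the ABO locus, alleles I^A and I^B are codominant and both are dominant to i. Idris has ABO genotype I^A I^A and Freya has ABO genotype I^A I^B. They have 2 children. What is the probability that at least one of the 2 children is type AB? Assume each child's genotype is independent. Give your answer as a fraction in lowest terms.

3/4

ABO cross I^A I^A × I^A I^B → 1/2 A, 1/2 AB.
So P(type AB) = 1/2 per child.
P(none) = (1/2)^2 = 1/4; P(at least one) = 1 − 1/4 = 3/4.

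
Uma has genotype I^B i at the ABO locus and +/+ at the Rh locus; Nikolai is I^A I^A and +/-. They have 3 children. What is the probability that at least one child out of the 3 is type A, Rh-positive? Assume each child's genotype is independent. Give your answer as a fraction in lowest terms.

ABO cross I^B i × I^A I^A → 1/2 A, 1/2 AB.
Rh cross +/+ × +/- → 1 Rh+; so P(type A, Rh-positive) = 1/2 × 1 = 1/2 per child.
P(none) = (1/2)^3 = 1/8; P(at least one) = 1 − 1/8 = 7/8.

7/8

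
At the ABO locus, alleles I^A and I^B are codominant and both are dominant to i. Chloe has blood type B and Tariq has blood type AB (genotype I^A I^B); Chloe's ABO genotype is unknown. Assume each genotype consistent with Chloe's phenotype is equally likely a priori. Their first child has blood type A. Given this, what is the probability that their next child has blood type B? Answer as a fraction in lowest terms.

Possible genotypes: Chloe ∈ {I^B I^B, I^B i}; Tariq ∈ {I^A I^B}.
Weight each parental genotype pair by prior × P(type-A child):
  I^B i × I^A I^B: posterior weight 1; P(next child type B) = 1/2.
Weighted sum = 1/2.

1/2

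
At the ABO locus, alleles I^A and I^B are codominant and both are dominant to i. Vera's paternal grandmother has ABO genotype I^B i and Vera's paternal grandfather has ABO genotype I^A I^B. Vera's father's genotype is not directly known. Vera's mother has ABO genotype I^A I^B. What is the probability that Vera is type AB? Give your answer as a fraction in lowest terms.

3/8

Vera's father's ABO genotype from I^B i × I^A I^B: 1/4 I^A I^B, 1/4 I^A i, 1/4 I^B I^B, 1/4 I^B i.
Crossing each possibility with the mother I^A I^B and summing P(type AB): 1/4·1/2 + 1/4·1/4 + 1/4·1/2 + 1/4·1/4 = 3/8.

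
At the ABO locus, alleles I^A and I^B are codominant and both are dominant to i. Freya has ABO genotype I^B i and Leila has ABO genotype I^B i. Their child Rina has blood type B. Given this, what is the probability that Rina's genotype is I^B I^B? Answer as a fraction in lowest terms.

Cross I^B i × I^B i → 1/4 I^B I^B, 1/2 I^B i, 1/4 i i.
Type-B genotypes among offspring: I^B I^B (1/4), I^B i (1/2); total 3/4.
P(I^B I^B | type B) = (1/4) / (3/4) = 1/3.

1/3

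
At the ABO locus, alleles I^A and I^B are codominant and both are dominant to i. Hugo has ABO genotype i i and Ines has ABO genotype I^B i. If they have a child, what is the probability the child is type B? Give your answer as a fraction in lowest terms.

1/2

ABO cross i i × I^B i → offspring phenotypes: 1/2 O, 1/2 B.
So P(type B) = 1/2.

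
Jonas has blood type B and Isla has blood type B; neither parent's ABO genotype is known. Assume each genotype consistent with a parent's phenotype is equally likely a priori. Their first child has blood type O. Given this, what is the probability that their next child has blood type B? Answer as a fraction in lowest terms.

Possible genotypes: Jonas ∈ {I^B I^B, I^B i}; Isla ∈ {I^B I^B, I^B i}.
Weight each parental genotype pair by prior × P(type-O child):
  I^B i × I^B i: posterior weight 1; P(next child type B) = 3/4.
Weighted sum = 3/4.

3/4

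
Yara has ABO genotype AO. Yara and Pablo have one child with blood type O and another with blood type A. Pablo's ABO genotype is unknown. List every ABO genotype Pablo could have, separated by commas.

AO, BO, OO

For each candidate genotype of Pablo, check whether crossing it with AO can produce every observed child phenotype.
  AA → possible child types {A} ✗
  AB → possible child types {A, B, AB} ✗
  AO → possible child types {O, A} ✓
  BB → possible child types {B, AB} ✗
  BO → possible child types {O, A, B, AB} ✓
  OO → possible child types {O, A} ✓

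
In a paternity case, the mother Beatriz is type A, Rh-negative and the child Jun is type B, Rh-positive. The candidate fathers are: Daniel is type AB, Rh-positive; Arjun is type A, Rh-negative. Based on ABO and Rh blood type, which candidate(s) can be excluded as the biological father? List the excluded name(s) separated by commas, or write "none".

Arjun

A candidate is excluded only if no genotype consistent with his phenotype could produce a type B, Rh-positive child with a type A, Rh-negative mother.
Arjun (type A, Rh-): no genotype consistent with that phenotype can produce a type-B Rh+ child with a type-A mother.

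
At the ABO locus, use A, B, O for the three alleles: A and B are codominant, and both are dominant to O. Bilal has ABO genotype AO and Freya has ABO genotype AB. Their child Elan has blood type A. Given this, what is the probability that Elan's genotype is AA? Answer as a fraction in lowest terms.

1/2

Cross AO × AB → 1/4 AA, 1/4 AB, 1/4 AO, 1/4 BO.
Type-A genotypes among offspring: AA (1/4), AO (1/4); total 1/2.
P(AA | type A) = (1/4) / (1/2) = 1/2.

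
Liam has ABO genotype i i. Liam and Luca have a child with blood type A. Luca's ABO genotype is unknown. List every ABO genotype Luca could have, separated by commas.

For each candidate genotype of Luca, check whether crossing it with i i can produce every observed child phenotype.
  I^A I^A → possible child types {A} ✓
  I^A I^B → possible child types {A, B} ✓
  I^A i → possible child types {O, A} ✓
  I^B I^B → possible child types {B} ✗
  I^B i → possible child types {O, B} ✗
  i i → possible child types {O} ✗

I^A I^A, I^A I^B, I^A i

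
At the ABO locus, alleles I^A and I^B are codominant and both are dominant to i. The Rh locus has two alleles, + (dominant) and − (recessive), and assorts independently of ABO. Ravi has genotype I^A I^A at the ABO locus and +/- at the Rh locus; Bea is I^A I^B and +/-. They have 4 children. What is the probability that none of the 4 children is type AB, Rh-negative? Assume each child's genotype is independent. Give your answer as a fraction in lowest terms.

2401/4096

ABO cross I^A I^A × I^A I^B → 1/2 A, 1/2 AB.
Rh cross +/- × +/- → 3/4 Rh+, 1/4 Rh-; so P(type AB, Rh-negative) = 1/2 × 1/4 = 1/8 per child.
P(not type AB, Rh-negative) = 7/8 for one child; (7/8)^4 = 2401/4096.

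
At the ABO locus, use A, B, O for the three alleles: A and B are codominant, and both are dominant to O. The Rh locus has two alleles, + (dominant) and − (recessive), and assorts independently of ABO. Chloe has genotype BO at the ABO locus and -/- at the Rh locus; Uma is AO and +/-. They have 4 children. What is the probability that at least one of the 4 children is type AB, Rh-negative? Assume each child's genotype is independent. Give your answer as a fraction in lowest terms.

ABO cross BO × AO → 1/4 O, 1/4 A, 1/4 B, 1/4 AB.
Rh cross -/- × +/- → 1/2 Rh+, 1/2 Rh-; so P(type AB, Rh-negative) = 1/4 × 1/2 = 1/8 per child.
P(none) = (7/8)^4 = 2401/4096; P(at least one) = 1 − 2401/4096 = 1695/4096.

1695/4096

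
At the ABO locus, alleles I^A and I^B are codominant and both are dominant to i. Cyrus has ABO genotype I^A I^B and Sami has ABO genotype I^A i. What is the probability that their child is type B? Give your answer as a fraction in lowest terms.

ABO cross I^A I^B × I^A i → offspring phenotypes: 1/2 A, 1/4 B, 1/4 AB.
So P(type B) = 1/4.

1/4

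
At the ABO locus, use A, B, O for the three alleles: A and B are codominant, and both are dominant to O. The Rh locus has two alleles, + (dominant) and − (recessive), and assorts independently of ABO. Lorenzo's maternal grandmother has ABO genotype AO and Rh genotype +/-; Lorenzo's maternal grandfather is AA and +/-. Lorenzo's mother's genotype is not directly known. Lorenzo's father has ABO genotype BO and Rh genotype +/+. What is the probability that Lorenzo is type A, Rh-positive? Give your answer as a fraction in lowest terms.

Lorenzo's mother's ABO genotype from AO × AA: 1/2 AA, 1/2 AO.
Crossing each possibility with the father BO and summing P(type A): 1/2·1/2 + 1/2·1/4 = 3/8.
Similarly for Rh via the mother's Rh distribution: P(Rh+) = 1.
Independent loci: 3/8 × 1 = 3/8.

3/8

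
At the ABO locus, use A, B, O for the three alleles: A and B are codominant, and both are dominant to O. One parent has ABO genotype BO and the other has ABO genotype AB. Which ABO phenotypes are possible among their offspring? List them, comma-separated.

Gametes from BO × AB give offspring ABO genotypes AB, AO, BB, BO, i.e. phenotypes A, B, AB.

A, B, AB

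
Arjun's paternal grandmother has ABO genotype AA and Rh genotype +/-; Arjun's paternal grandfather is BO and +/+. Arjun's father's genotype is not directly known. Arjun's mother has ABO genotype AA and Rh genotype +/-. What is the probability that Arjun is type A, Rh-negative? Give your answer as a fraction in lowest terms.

3/32

Arjun's father's ABO genotype from AA × BO: 1/2 AB, 1/2 AO.
Crossing each possibility with the mother AA and summing P(type A): 1/2·1/2 + 1/2·1 = 3/4.
Similarly for Rh via the father's Rh distribution: P(Rh-) = 1/8.
Independent loci: 3/4 × 1/8 = 3/32.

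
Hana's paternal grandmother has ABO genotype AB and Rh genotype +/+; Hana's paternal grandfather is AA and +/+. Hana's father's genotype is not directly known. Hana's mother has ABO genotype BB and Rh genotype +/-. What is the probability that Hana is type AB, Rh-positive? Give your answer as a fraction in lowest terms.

Hana's father's ABO genotype from AB × AA: 1/2 AA, 1/2 AB.
Crossing each possibility with the mother BB and summing P(type AB): 1/2·1 + 1/2·1/2 = 3/4.
Similarly for Rh via the father's Rh distribution: P(Rh+) = 1.
Independent loci: 3/4 × 1 = 3/4.

3/4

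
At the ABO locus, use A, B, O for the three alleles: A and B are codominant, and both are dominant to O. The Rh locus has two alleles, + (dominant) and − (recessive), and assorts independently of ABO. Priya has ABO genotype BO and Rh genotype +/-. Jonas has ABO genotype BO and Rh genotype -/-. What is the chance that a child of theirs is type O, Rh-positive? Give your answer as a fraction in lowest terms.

1/8

ABO cross BO × BO → offspring phenotypes: 1/4 O, 3/4 B.
Rh cross +/- × -/- → 1/2 Rh+, 1/2 Rh-.
Independent loci: P(type O, Rh-positive) = 1/4 × 1/2 = 1/8.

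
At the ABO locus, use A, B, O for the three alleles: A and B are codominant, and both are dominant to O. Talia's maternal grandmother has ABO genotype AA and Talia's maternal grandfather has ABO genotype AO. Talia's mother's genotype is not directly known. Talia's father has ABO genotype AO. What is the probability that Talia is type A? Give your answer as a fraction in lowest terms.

Talia's mother's ABO genotype from AA × AO: 1/2 AA, 1/2 AO.
Crossing each possibility with the father AO and summing P(type A): 1/2·1 + 1/2·3/4 = 7/8.

7/8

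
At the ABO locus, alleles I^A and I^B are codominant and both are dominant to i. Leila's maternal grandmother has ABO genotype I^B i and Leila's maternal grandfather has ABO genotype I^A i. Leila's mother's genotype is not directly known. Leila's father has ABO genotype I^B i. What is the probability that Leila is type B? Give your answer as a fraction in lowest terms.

Leila's mother's ABO genotype from I^B i × I^A i: 1/4 I^A I^B, 1/4 I^A i, 1/4 I^B i, 1/4 i i.
Crossing each possibility with the father I^B i and summing P(type B): 1/4·1/2 + 1/4·1/4 + 1/4·3/4 + 1/4·1/2 = 1/2.

1/2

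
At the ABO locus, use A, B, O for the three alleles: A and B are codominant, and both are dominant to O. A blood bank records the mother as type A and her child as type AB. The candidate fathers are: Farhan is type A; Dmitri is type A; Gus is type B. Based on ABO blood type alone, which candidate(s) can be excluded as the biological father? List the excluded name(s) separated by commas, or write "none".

A candidate is excluded only if no genotype consistent with his phenotype could produce a type AB child with a type A mother.
Farhan (type A): no genotype consistent with that phenotype can produce a type-AB child with a type-A mother.
Dmitri (type A): no genotype consistent with that phenotype can produce a type-AB child with a type-A mother.

Farhan, Dmitri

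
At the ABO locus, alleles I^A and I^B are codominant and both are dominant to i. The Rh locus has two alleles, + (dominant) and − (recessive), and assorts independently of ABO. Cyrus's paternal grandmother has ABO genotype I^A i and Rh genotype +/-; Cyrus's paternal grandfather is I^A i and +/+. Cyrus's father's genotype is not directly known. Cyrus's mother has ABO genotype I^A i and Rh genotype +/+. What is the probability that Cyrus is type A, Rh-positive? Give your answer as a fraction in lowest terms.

3/4

Cyrus's father's ABO genotype from I^A i × I^A i: 1/4 I^A I^A, 1/2 I^A i, 1/4 i i.
Crossing each possibility with the mother I^A i and summing P(type A): 1/4·1 + 1/2·3/4 + 1/4·1/2 = 3/4.
Similarly for Rh via the father's Rh distribution: P(Rh+) = 1.
Independent loci: 3/4 × 1 = 3/4.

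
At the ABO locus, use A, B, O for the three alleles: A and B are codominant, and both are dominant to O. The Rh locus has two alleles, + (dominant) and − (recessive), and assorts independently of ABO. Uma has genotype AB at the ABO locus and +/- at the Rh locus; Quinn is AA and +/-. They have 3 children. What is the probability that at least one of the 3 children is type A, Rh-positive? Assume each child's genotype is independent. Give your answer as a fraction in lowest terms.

387/512

ABO cross AB × AA → 1/2 A, 1/2 AB.
Rh cross +/- × +/- → 3/4 Rh+, 1/4 Rh-; so P(type A, Rh-positive) = 1/2 × 3/4 = 3/8 per child.
P(none) = (5/8)^3 = 125/512; P(at least one) = 1 − 125/512 = 387/512.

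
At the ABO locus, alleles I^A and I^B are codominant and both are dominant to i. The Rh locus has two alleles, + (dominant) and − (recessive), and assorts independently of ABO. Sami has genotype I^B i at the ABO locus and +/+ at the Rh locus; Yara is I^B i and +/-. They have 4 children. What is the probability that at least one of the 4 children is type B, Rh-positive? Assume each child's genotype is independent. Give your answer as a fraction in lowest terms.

ABO cross I^B i × I^B i → 1/4 O, 3/4 B.
Rh cross +/+ × +/- → 1 Rh+; so P(type B, Rh-positive) = 3/4 × 1 = 3/4 per child.
P(none) = (1/4)^4 = 1/256; P(at least one) = 1 − 1/256 = 255/256.

255/256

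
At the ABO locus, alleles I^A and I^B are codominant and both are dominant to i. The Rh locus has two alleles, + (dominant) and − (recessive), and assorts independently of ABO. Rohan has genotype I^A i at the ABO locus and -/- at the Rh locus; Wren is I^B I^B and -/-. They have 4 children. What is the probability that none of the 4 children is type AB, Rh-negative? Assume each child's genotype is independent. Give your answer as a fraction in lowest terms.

1/16

ABO cross I^A i × I^B I^B → 1/2 B, 1/2 AB.
Rh cross -/- × -/- → 1 Rh-; so P(type AB, Rh-negative) = 1/2 × 1 = 1/2 per child.
P(not type AB, Rh-negative) = 1/2 for one child; (1/2)^4 = 1/16.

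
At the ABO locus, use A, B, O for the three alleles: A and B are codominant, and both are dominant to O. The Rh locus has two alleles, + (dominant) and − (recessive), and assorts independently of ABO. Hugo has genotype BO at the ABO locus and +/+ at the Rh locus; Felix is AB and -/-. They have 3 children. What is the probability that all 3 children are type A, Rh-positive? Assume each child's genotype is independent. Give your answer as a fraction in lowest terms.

ABO cross BO × AB → 1/4 A, 1/2 B, 1/4 AB.
Rh cross +/+ × -/- → 1 Rh+; so P(type A, Rh-positive) = 1/4 × 1 = 1/4 per child.
All 3 independent: (1/4)^3 = 1/64.

1/64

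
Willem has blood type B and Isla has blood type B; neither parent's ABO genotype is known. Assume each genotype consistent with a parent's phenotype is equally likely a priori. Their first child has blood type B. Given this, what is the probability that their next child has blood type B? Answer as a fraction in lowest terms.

19/20

Possible genotypes: Willem ∈ {BB, BO}; Isla ∈ {BB, BO}.
Weight each parental genotype pair by prior × P(type-B child):
  BB × BB: posterior weight 4/15; P(next child type B) = 1.
  BB × BO: posterior weight 4/15; P(next child type B) = 1.
  BO × BB: posterior weight 4/15; P(next child type B) = 1.
  BO × BO: posterior weight 1/5; P(next child type B) = 3/4.
Weighted sum = 19/20.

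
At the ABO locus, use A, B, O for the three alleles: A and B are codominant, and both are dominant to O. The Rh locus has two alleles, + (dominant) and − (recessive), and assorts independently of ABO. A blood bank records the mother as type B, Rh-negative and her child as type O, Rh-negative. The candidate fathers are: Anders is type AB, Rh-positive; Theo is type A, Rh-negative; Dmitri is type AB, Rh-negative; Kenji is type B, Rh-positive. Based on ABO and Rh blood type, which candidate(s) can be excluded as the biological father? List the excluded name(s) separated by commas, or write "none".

A candidate is excluded only if no genotype consistent with his phenotype could produce a type O, Rh-negative child with a type B, Rh-negative mother.
Anders (type AB, Rh+): no genotype consistent with that phenotype can produce a type-O Rh- child with a type-B mother.
Dmitri (type AB, Rh-): no genotype consistent with that phenotype can produce a type-O Rh- child with a type-B mother.

Anders, Dmitri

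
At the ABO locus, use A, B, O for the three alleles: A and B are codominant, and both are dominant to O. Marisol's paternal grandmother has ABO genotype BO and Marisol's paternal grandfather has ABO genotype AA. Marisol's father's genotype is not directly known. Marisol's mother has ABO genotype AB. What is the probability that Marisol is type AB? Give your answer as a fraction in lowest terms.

Marisol's father's ABO genotype from BO × AA: 1/2 AB, 1/2 AO.
Crossing each possibility with the mother AB and summing P(type AB): 1/2·1/2 + 1/2·1/4 = 3/8.

3/8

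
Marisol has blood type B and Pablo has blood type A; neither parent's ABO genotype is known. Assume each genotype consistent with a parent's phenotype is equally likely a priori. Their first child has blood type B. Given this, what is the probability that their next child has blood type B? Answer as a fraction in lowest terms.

Possible genotypes: Marisol ∈ {BB, BO}; Pablo ∈ {AA, AO}.
Weight each parental genotype pair by prior × P(type-B child):
  BB × AO: posterior weight 2/3; P(next child type B) = 1/2.
  BO × AO: posterior weight 1/3; P(next child type B) = 1/4.
Weighted sum = 5/12.

5/12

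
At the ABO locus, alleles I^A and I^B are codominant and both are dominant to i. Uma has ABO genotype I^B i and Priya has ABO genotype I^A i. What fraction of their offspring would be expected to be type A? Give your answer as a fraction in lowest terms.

1/4

ABO cross I^B i × I^A i → offspring phenotypes: 1/4 O, 1/4 A, 1/4 B, 1/4 AB.
So P(type A) = 1/4.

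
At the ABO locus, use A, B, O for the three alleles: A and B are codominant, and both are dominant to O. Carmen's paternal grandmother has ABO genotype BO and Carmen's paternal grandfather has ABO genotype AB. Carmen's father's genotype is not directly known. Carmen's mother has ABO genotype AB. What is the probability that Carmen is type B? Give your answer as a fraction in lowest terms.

Carmen's father's ABO genotype from BO × AB: 1/4 AB, 1/4 AO, 1/4 BB, 1/4 BO.
Crossing each possibility with the mother AB and summing P(type B): 1/4·1/4 + 1/4·1/4 + 1/4·1/2 + 1/4·1/2 = 3/8.

3/8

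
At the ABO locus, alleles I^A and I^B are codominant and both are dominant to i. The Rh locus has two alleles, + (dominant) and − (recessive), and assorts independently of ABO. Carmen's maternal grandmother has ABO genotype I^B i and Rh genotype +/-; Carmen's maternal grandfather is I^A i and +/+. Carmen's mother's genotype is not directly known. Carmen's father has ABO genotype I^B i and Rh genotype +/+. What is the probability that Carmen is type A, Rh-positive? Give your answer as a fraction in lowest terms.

Carmen's mother's ABO genotype from I^B i × I^A i: 1/4 I^A I^B, 1/4 I^A i, 1/4 I^B i, 1/4 i i.
Crossing each possibility with the father I^B i and summing P(type A): 1/4·1/4 + 1/4·1/4 + 1/4·0 + 1/4·0 = 1/8.
Similarly for Rh via the mother's Rh distribution: P(Rh+) = 1.
Independent loci: 1/8 × 1 = 1/8.

1/8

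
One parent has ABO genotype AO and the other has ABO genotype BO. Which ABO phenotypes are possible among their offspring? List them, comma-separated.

Gametes from AO × BO give offspring ABO genotypes AB, AO, BO, OO, i.e. phenotypes O, A, B, AB.

O, A, B, AB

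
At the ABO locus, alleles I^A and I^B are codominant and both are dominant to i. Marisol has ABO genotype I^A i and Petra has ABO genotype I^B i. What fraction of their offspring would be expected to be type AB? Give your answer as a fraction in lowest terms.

ABO cross I^A i × I^B i → offspring phenotypes: 1/4 O, 1/4 A, 1/4 B, 1/4 AB.
So P(type AB) = 1/4.

1/4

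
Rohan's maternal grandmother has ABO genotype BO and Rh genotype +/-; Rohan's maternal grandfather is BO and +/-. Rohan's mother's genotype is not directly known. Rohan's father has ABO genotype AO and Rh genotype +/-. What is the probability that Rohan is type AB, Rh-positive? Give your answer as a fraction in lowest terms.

3/16

Rohan's mother's ABO genotype from BO × BO: 1/4 BB, 1/2 BO, 1/4 OO.
Crossing each possibility with the father AO and summing P(type AB): 1/4·1/2 + 1/2·1/4 + 1/4·0 = 1/4.
Similarly for Rh via the mother's Rh distribution: P(Rh+) = 3/4.
Independent loci: 1/4 × 3/4 = 3/16.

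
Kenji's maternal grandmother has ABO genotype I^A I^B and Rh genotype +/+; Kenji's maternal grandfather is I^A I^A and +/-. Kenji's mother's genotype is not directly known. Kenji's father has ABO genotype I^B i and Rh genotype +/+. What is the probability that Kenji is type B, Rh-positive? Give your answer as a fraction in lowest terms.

Kenji's mother's ABO genotype from I^A I^B × I^A I^A: 1/2 I^A I^A, 1/2 I^A I^B.
Crossing each possibility with the father I^B i and summing P(type B): 1/2·0 + 1/2·1/2 = 1/4.
Similarly for Rh via the mother's Rh distribution: P(Rh+) = 1.
Independent loci: 1/4 × 1 = 1/4.

1/4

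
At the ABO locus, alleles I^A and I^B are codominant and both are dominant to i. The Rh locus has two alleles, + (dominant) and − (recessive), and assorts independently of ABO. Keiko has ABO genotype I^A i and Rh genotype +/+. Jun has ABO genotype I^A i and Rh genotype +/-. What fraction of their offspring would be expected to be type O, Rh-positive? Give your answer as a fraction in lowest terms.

1/4

ABO cross I^A i × I^A i → offspring phenotypes: 1/4 O, 3/4 A.
Rh cross +/+ × +/- → 1 Rh+.
Independent loci: P(type O, Rh-positive) = 1/4 × 1 = 1/4.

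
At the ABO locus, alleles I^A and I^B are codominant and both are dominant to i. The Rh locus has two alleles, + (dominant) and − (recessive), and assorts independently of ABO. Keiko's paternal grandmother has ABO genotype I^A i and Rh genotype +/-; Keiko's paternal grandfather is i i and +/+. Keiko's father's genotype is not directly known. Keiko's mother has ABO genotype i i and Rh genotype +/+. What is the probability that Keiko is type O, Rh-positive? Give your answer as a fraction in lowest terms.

3/4

Keiko's father's ABO genotype from I^A i × i i: 1/2 I^A i, 1/2 i i.
Crossing each possibility with the mother i i and summing P(type O): 1/2·1/2 + 1/2·1 = 3/4.
Similarly for Rh via the father's Rh distribution: P(Rh+) = 1.
Independent loci: 3/4 × 1 = 3/4.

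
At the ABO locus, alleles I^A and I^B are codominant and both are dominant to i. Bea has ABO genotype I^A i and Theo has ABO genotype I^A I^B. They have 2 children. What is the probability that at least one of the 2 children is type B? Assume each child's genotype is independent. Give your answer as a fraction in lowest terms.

7/16

ABO cross I^A i × I^A I^B → 1/2 A, 1/4 B, 1/4 AB.
So P(type B) = 1/4 per child.
P(none) = (3/4)^2 = 9/16; P(at least one) = 1 − 9/16 = 7/16.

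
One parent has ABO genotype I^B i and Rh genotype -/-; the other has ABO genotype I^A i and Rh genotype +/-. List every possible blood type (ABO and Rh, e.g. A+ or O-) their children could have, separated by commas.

Gametes from I^B i × I^A i give offspring ABO genotypes I^A I^B, I^A i, I^B i, i i, i.e. phenotypes O, A, B, AB.
Rh cross -/- × +/- → phenotypes Rh+, Rh-.
Combining independently: O+, O-, A+, A-, B+, B-, AB+, AB-.

O+, O-, A+, A-, B+, B-, AB+, AB-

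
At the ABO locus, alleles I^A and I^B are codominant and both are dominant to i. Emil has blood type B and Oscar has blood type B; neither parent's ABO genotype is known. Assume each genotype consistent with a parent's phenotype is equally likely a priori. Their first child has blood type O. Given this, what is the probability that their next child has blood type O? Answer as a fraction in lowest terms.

1/4

Possible genotypes: Emil ∈ {I^B I^B, I^B i}; Oscar ∈ {I^B I^B, I^B i}.
Weight each parental genotype pair by prior × P(type-O child):
  I^B i × I^B i: posterior weight 1; P(next child type O) = 1/4.
Weighted sum = 1/4.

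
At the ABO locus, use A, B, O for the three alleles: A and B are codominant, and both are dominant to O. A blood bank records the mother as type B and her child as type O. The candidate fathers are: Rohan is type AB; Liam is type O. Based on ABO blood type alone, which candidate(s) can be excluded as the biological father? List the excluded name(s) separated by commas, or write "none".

Rohan

A candidate is excluded only if no genotype consistent with his phenotype could produce a type O child with a type B mother.
Rohan (type AB): no genotype consistent with that phenotype can produce a type-O child with a type-B mother.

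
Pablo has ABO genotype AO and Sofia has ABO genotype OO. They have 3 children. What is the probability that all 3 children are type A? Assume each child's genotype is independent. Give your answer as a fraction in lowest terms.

ABO cross AO × OO → 1/2 O, 1/2 A.
So P(type A) = 1/2 per child.
All 3 independent: (1/2)^3 = 1/8.

1/8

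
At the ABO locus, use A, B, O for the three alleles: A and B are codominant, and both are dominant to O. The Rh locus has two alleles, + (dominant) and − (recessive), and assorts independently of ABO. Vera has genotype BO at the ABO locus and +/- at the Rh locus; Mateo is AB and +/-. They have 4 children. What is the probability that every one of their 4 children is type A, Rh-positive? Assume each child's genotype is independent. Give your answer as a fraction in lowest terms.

81/65536

ABO cross BO × AB → 1/4 A, 1/2 B, 1/4 AB.
Rh cross +/- × +/- → 3/4 Rh+, 1/4 Rh-; so P(type A, Rh-positive) = 1/4 × 3/4 = 3/16 per child.
All 4 independent: (3/16)^4 = 81/65536.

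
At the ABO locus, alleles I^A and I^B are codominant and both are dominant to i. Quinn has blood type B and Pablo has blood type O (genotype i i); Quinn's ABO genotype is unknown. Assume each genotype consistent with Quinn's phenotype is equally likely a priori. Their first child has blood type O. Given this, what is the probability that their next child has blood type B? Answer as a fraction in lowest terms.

1/2

Possible genotypes: Quinn ∈ {I^B I^B, I^B i}; Pablo ∈ {i i}.
Weight each parental genotype pair by prior × P(type-O child):
  I^B i × i i: posterior weight 1; P(next child type B) = 1/2.
Weighted sum = 1/2.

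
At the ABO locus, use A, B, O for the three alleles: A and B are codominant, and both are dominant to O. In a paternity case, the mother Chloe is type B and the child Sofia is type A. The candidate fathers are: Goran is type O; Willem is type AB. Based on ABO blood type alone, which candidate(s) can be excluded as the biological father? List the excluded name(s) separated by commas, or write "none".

A candidate is excluded only if no genotype consistent with his phenotype could produce a type A child with a type B mother.
Goran (type O): no genotype consistent with that phenotype can produce a type-A child with a type-B mother.

Goran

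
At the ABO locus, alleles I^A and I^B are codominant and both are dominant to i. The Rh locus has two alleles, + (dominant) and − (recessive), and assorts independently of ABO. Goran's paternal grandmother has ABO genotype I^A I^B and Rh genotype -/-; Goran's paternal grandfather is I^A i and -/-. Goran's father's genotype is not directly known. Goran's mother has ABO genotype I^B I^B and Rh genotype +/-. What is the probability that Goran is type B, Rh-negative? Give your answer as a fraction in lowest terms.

1/4

Goran's father's ABO genotype from I^A I^B × I^A i: 1/4 I^A I^A, 1/4 I^A I^B, 1/4 I^A i, 1/4 I^B i.
Crossing each possibility with the mother I^B I^B and summing P(type B): 1/4·0 + 1/4·1/2 + 1/4·1/2 + 1/4·1 = 1/2.
Similarly for Rh via the father's Rh distribution: P(Rh-) = 1/2.
Independent loci: 1/2 × 1/2 = 1/4.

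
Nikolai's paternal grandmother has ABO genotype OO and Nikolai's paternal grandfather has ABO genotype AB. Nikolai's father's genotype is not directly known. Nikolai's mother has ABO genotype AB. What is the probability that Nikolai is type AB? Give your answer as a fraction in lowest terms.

Nikolai's father's ABO genotype from OO × AB: 1/2 AO, 1/2 BO.
Crossing each possibility with the mother AB and summing P(type AB): 1/2·1/4 + 1/2·1/4 = 1/4.

1/4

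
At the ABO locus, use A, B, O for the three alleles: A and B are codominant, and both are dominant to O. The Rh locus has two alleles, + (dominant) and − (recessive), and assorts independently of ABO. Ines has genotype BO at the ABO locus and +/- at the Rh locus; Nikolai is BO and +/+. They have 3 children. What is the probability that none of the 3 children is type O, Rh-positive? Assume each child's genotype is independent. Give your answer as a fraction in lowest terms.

ABO cross BO × BO → 1/4 O, 3/4 B.
Rh cross +/- × +/+ → 1 Rh+; so P(type O, Rh-positive) = 1/4 × 1 = 1/4 per child.
P(not type O, Rh-positive) = 3/4 for one child; (3/4)^3 = 27/64.

27/64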